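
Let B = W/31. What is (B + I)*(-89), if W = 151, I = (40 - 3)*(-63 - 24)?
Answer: 8867782/31 ≈ 2.8606e+5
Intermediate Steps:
I = -3219 (I = 37*(-87) = -3219)
B = 151/31 ≈ 4.8710
(B + I)*(-89) = (151/31 - 3219)*(-89) = -99638/31*(-89) = 8867782/31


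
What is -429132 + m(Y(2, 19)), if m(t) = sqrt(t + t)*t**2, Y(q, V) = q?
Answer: -429124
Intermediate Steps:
m(t) = sqrt(2)*t**(5/2) (m(t) = sqrt(2*t)*t**2 = (sqrt(2)*sqrt(t))*t**2 = sqrt(2)*t**(5/2))
-429132 + m(Y(2, 19)) = -429132 + sqrt(2)*2**(5/2) = -429132 + sqrt(2)*(4*sqrt(2)) = -429132 + 8 = -429124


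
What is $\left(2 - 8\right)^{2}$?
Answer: $36$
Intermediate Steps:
$\left(2 - 8\right)^{2} = \left(-6\right)^{2} = 36$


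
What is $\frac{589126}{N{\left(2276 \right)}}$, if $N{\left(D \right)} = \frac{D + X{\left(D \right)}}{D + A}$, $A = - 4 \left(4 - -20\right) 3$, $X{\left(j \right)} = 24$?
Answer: $\frac{292795622}{575} \approx 5.0921 \cdot 10^{5}$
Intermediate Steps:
$A = -288$ ($A = - 4 \left(4 + 20\right) 3 = \left(-4\right) 24 \cdot 3 = \left(-96\right) 3 = -288$)
$N{\left(D \right)} = \frac{24 + D}{-288 + D}$ ($N{\left(D \right)} = \frac{D + 24}{D - 288} = \frac{24 + D}{-288 + D}$)
$\frac{589126}{N{\left(2276 \right)}} = \frac{589126}{\frac{1}{-288 + 2276} \left(24 + 2276\right)} = \frac{589126}{\frac{1}{1988} \cdot 2300} = \frac{589126}{\frac{575}{497}} = 589126 \cdot \frac{497}{575} = \frac{292795622}{575}$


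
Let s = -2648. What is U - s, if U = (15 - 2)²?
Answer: 2817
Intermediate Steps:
U = 169 (U = 13² = 169)
U - s = 169 - 1*(-2648) = 169 + 2648 = 2817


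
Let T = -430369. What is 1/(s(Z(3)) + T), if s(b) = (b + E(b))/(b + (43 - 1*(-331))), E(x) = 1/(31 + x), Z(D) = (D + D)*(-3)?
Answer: -4628/1991747965 ≈ -2.3236e-6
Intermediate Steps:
Z(D) = -6*D (Z(D) = (2*D)*(-3) = -6*D)
s(b) = (b + 1/(31 + b))/(374 + b) (s(b) = (b + 1/(31 + b))/(b + (43 - 1*(-331))) = (b + 1/(31 + b))/(b + (43 + 331)) = (b + 1/(31 + b))/(b + 374) = (b + 1/(31 + b))/(374 + b))
1/(s(Z(3)) + T) = 1/((1 + (-6*3)*(31 - 6*3))/((31 - 6*3)*(374 - 6*3)) - 430369) = 1/((1 - 18*(31 - 18))/((31 - 18)*(374 - 18)) - 430369) = 1/((1 - 18*13)/(13*356) - 430369) = 1/((1/13)*(1/356)*(1 - 234) - 430369) = 1/((1/13)*(1/356)*(-233) - 430369) = 1/(-233/4628 - 430369) = 1/(-1991747965/4628) = -4628/1991747965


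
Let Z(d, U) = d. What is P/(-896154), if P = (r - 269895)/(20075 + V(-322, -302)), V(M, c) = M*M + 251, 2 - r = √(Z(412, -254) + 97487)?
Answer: 269893/111132057540 + √97899/111132057540 ≈ 2.4314e-6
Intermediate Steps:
r = 2 - √97899 (r = 2 - √(412 + 97487) = 2 - √97899 ≈ -310.89)
V(M, c) = 251 + M² (V(M, c) = M² + 251 = 251 + M²)
P = -269893/124010 - √97899/124010 (P = ((2 - √97899) - 269895)/(20075 + (251 + (-322)²)) = (-269893 - √97899)/(20075 + (251 + 103684)) = (-269893 - √97899)/(20075 + 103935) = (-269893 - √97899)/124010 = (-269893 - √97899)*(1/124010) = -269893/124010 - √97899/124010 ≈ -2.1789)
P/(-896154) = (-269893/124010 - √97899/124010)/(-896154) = (-269893/124010 - √97899/124010)*(-1/896154) = 269893/111132057540 + √97899/111132057540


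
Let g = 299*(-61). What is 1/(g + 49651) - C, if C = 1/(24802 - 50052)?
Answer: 28331/396576500 ≈ 7.1439e-5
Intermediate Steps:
C = -1/25250 (C = 1/(-25250) = -1/25250 ≈ -3.9604e-5)
g = -18239
1/(g + 49651) - C = 1/(-18239 + 49651) - 1*(-1/25250) = 1/31412 + 1/25250 = 28331/396576500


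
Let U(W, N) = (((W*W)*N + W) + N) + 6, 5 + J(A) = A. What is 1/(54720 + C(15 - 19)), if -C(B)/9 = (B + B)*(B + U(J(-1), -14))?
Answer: 1/17136 ≈ 5.8357e-5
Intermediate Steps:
J(A) = -5 + A
U(W, N) = 6 + N + W + N*W² (U(W, N) = ((W²*N + W) + N) + 6 = ((N*W² + W) + N) + 6 = ((W + N*W²) + N) + 6 = (N + W + N*W²) + 6 = 6 + N + W + N*W²)
C(B) = -18*B*(-518 + B) (C(B) = -9*(B + B)*(B + (6 - 14 + (-5 - 1) - 14*(-5 - 1)²)) = -9*2*B*(B + (6 - 14 - 6 - 14*(-6)²)) = -9*2*B*(B + (6 - 14 - 6 - 14*36)) = -9*2*B*(B + (6 - 14 - 6 - 504)) = -9*2*B*(B - 518) = -9*2*B*(-518 + B) = -18*B*(-518 + B))
1/(54720 + C(15 - 19)) = 1/(54720 + 18*(15 - 19)*(518 - (15 - 19))) = 1/(54720 + 18*(-4)*(518 - 1*(-4))) = 1/(54720 + 18*(-4)*(518 + 4)) = 1/(54720 + 18*(-4)*522) = 1/(54720 - 37584) = 1/17136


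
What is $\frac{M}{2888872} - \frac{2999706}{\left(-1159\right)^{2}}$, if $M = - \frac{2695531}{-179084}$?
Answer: $- \frac{1551896537766967877}{694947437173726688} \approx -2.2331$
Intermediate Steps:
$M = \frac{2695531}{179084}$ ($M = \left(-2695531\right) \left(- \frac{1}{179084}\right) = \frac{2695531}{179084} \approx 15.052$)
$\frac{M}{2888872} - \frac{2999706}{\left(-1159\right)^{2}} = \frac{2695531}{179084 \cdot 2888872} - \frac{2999706}{\left(-1159\right)^{2}} = \frac{2695531}{179084} \cdot \frac{1}{2888872} - \frac{2999706}{1343281} = \frac{2695531}{517350753248} - \frac{2999706}{1343281} = - \frac{1551896537766967877}{694947437173726688}$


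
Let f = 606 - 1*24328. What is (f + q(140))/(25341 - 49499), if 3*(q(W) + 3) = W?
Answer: 71035/72474 ≈ 0.98014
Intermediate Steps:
f = -23722 (f = 606 - 24328 = -23722)
q(W) = -3 + W/3
(f + q(140))/(25341 - 49499) = (-23722 + (-3 + (⅓)*140))/(25341 - 49499) = (-23722 + (-3 + 140/3))/(-24158) = (-23722 + 131/3)*(-1/24158) = -71035/3*(-1/24158) = 71035/72474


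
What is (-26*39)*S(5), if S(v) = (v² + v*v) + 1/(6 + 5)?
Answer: -558714/11 ≈ -50792.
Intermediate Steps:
S(v) = 1/11 + 2*v² (S(v) = (v² + v²) + 1/11 = 2*v² + 1/11 = 1/11 + 2*v²)
(-26*39)*S(5) = (-26*39)*(1/11 + 2*5²) = -1014*(1/11 + 2*25) = -1014*(1/11 + 50) = -1014*551/11 = -558714/11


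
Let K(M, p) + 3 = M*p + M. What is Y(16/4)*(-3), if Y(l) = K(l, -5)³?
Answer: 20577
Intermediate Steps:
K(M, p) = -3 + M + M*p (K(M, p) = -3 + (M*p + M) = -3 + (M + M*p) = -3 + M + M*p)
Y(l) = (-3 - 4*l)³ (Y(l) = (-3 + l + l*(-5))³ = (-3 + l - 5*l)³ = (-3 - 4*l)³)
Y(16/4)*(-3) = (-3 - 64/4)³*(-3) = (-3 - 4*4)³*(-3) = (-3 - 16)³*(-3) = (-19)³*(-3) = -6859*(-3) = 20577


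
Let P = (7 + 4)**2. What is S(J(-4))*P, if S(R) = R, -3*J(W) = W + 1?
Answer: 121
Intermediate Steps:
J(W) = -1/3 - W/3 (J(W) = -(W + 1)/3 = -(1 + W)/3 = -1/3 - W/3)
P = 121 (P = 11**2 = 121)
S(J(-4))*P = (-1/3 - 1/3*(-4))*121 = (-1/3 + 4/3)*121 = 1*121 = 121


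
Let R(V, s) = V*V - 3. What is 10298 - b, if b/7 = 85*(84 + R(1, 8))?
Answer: -38492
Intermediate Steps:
R(V, s) = -3 + V² (R(V, s) = V² - 3 = -3 + V²)
b = 48790 (b = 7*(85*(84 + (-3 + 1²))) = 7*(85*(84 + (-3 + 1))) = 7*(85*(84 - 2)) = 7*(85*82) = 7*6970 = 48790)
10298 - b = 10298 - 1*48790 = 10298 - 48790 = -38492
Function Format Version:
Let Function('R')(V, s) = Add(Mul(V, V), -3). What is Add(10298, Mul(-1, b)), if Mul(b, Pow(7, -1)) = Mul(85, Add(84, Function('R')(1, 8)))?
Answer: -38492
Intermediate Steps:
Function('R')(V, s) = Add(-3, Pow(V, 2)) (Function('R')(V, s) = Add(Pow(V, 2), -3) = Add(-3, Pow(V, 2)))
b = 48790 (b = Mul(7, Mul(85, Add(84, Add(-3, Pow(1, 2))))) = Mul(7, Mul(85, Add(84, Add(-3, 1)))) = Mul(7, Mul(85, Add(84, -2))) = Mul(7, Mul(85, 82)) = Mul(7, 6970) = 48790)
Add(10298, Mul(-1, b)) = Add(10298, Mul(-1, 48790)) = Add(10298, -48790) = -38492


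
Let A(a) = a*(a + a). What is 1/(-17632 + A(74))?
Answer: -1/6680 ≈ -0.00014970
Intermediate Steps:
A(a) = 2*a**2 (A(a) = a*(2*a) = 2*a**2)
1/(-17632 + A(74)) = 1/(-17632 + 2*74**2) = 1/(-17632 + 2*5476) = 1/(-17632 + 10952) = 1/(-6680) = -1/6680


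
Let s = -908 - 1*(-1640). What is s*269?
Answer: 196908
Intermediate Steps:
s = 732 (s = -908 + 1640 = 732)
s*269 = 732*269 = 196908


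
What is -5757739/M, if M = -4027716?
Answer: 5757739/4027716 ≈ 1.4295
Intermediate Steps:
-5757739/M = -5757739/(-4027716) = -5757739*(-1/4027716) = 5757739/4027716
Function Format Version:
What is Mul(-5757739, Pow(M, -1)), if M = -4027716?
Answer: Rational(5757739, 4027716) ≈ 1.4295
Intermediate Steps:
Mul(-5757739, Pow(M, -1)) = Mul(-5757739, Pow(-4027716, -1)) = Mul(-5757739, Rational(-1, 4027716)) = Rational(5757739, 4027716)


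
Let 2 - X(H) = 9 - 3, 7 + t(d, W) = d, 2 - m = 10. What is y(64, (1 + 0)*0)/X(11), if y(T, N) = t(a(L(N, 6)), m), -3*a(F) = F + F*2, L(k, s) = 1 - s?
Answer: ½ ≈ 0.50000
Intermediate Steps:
m = -8 (m = 2 - 1*10 = 2 - 10 = -8)
a(F) = -F (a(F) = -(F + F*2)/3 = -(F + 2*F)/3 = -F)
t(d, W) = -7 + d
y(T, N) = -2 (y(T, N) = -7 - (1 - 1*6) = -7 - (1 - 6) = -7 - 1*(-5) = -7 + 5 = -2)
X(H) = -4 (X(H) = 2 - (9 - 3) = 2 - 1*6 = 2 - 6 = -4)
y(64, (1 + 0)*0)/X(11) = -2/(-4) = -2*(-¼) = ½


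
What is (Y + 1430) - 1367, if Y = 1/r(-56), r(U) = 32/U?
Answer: 245/4 ≈ 61.250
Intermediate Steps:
Y = -7/4 (Y = 1/(32/(-56)) = 1/(32*(-1/56)) = 1/(-4/7) = -7/4 ≈ -1.7500)
(Y + 1430) - 1367 = (-7/4 + 1430) - 1367 = 5713/4 - 1367 = 245/4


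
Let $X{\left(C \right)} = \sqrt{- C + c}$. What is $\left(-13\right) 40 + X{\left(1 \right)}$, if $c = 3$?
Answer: $-520 + \sqrt{2} \approx -518.59$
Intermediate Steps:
$X{\left(C \right)} = \sqrt{3 - C}$ ($X{\left(C \right)} = \sqrt{- C + 3} = \sqrt{3 - C}$)
$\left(-13\right) 40 + X{\left(1 \right)} = \left(-13\right) 40 + \sqrt{3 - 1} = -520 + \sqrt{3 - 1} = -520 + \sqrt{2}$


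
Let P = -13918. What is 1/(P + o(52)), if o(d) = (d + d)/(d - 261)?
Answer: -209/2908966 ≈ -7.1847e-5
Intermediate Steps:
o(d) = 2*d/(-261 + d) (o(d) = (2*d)/(-261 + d) = 2*d/(-261 + d))
1/(P + o(52)) = 1/(-13918 + 2*52/(-261 + 52)) = 1/(-13918 + 2*52/(-209)) = 1/(-13918 + 2*52*(-1/209)) = 1/(-13918 - 104/209) = 1/(-2908966/209) = -209/2908966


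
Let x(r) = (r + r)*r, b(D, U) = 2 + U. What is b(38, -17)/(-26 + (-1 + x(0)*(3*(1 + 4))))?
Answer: 5/9 ≈ 0.55556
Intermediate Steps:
x(r) = 2*r² (x(r) = (2*r)*r = 2*r²)
b(38, -17)/(-26 + (-1 + x(0)*(3*(1 + 4)))) = (2 - 17)/(-26 + (-1 + (2*0²)*(3*(1 + 4)))) = -15/(-26 + (-1 + (2*0)*(3*5))) = -15/(-26 + (-1 + 0*15)) = -15/(-26 + (-1 + 0)) = -15/(-26 - 1) = -15/(-27) = -1/27*(-15) = 5/9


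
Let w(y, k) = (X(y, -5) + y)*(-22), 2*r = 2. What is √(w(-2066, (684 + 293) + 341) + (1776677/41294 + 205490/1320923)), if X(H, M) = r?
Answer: √135295777699106691404151942/54546194362 ≈ 213.24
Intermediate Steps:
r = 1 (r = (½)*2 = 1)
X(H, M) = 1
w(y, k) = -22 - 22*y (w(y, k) = (1 + y)*(-22) = -22 - 22*y)
√(w(-2066, (684 + 293) + 341) + (1776677/41294 + 205490/1320923)) = √((-22 - 22*(-2066)) + (1776677/41294 + 205490/1320923)) = √((-22 + 45452) + (1776677*(1/41294) + 205490*(1/1320923))) = √(45430 + (1776677/41294 + 205490/1320923)) = √(45430 + 2355339016931/54546194362) = √(2480388948882591/54546194362) = √135295777699106691404151942/54546194362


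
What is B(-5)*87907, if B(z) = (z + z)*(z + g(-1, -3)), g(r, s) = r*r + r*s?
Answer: 879070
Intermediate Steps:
g(r, s) = r**2 + r*s
B(z) = 2*z*(4 + z) (B(z) = (z + z)*(z - (-1 - 3)) = (2*z)*(z - 1*(-4)) = (2*z)*(z + 4) = (2*z)*(4 + z) = 2*z*(4 + z))
B(-5)*87907 = (2*(-5)*(4 - 5))*87907 = (2*(-5)*(-1))*87907 = 10*87907 = 879070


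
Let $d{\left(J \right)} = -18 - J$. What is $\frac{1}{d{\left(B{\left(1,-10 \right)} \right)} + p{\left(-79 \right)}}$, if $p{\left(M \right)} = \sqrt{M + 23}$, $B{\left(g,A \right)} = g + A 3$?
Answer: $\frac{11}{177} - \frac{2 i \sqrt{14}}{177} \approx 0.062147 - 0.042279 i$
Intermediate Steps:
$B{\left(g,A \right)} = g + 3 A$
$p{\left(M \right)} = \sqrt{23 + M}$
$\frac{1}{d{\left(B{\left(1,-10 \right)} \right)} + p{\left(-79 \right)}} = \frac{1}{\left(-18 - \left(1 + 3 \left(-10\right)\right)\right) + \sqrt{23 - 79}} = \frac{1}{\left(-18 - \left(1 - 30\right)\right) + \sqrt{-56}} = \frac{1}{\left(-18 - -29\right) + 2 i \sqrt{14}} = \frac{1}{\left(-18 + 29\right) + 2 i \sqrt{14}} = \frac{1}{11 + 2 i \sqrt{14}}$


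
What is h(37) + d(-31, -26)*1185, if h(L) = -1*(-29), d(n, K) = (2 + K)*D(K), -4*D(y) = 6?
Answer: 42689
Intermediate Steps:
D(y) = -3/2 (D(y) = -¼*6 = -3/2)
d(n, K) = -3 - 3*K/2 (d(n, K) = (2 + K)*(-3/2) = -3 - 3*K/2)
h(L) = 29
h(37) + d(-31, -26)*1185 = 29 + (-3 - 3/2*(-26))*1185 = 29 + (-3 + 39)*1185 = 29 + 36*1185 = 29 + 42660 = 42689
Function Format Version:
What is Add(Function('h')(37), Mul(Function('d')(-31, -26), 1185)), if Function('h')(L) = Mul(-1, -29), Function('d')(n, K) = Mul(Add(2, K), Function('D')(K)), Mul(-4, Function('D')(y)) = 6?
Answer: 42689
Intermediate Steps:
Function('D')(y) = Rational(-3, 2) (Function('D')(y) = Mul(Rational(-1, 4), 6) = Rational(-3, 2))
Function('d')(n, K) = Add(-3, Mul(Rational(-3, 2), K)) (Function('d')(n, K) = Mul(Add(2, K), Rational(-3, 2)) = Add(-3, Mul(Rational(-3, 2), K)))
Function('h')(L) = 29
Add(Function('h')(37), Mul(Function('d')(-31, -26), 1185)) = Add(29, Mul(Add(-3, Mul(Rational(-3, 2), -26)), 1185)) = Add(29, Mul(Add(-3, 39), 1185)) = Add(29, Mul(36, 1185)) = Add(29, 42660) = 42689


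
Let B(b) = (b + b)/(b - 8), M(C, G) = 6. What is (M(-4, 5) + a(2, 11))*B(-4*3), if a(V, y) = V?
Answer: 48/5 ≈ 9.6000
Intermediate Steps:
B(b) = 2*b/(-8 + b) (B(b) = (2*b)/(-8 + b) = 2*b/(-8 + b))
(M(-4, 5) + a(2, 11))*B(-4*3) = (6 + 2)*(2*(-4*3)/(-8 - 4*3)) = 8*(2*(-12)/(-8 - 12)) = 8*(2*(-12)/(-20)) = 8*(2*(-12)*(-1/20)) = 8*(6/5) = 48/5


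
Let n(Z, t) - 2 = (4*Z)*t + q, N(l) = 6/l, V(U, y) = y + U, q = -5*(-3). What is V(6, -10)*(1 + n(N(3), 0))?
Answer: -72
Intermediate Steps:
q = 15
V(U, y) = U + y
n(Z, t) = 17 + 4*Z*t (n(Z, t) = 2 + ((4*Z)*t + 15) = 2 + (4*Z*t + 15) = 2 + (15 + 4*Z*t) = 17 + 4*Z*t)
V(6, -10)*(1 + n(N(3), 0)) = (6 - 10)*(1 + (17 + 4*(6/3)*0)) = -4*(1 + (17 + 4*(6*(⅓))*0)) = -4*(1 + (17 + 4*2*0)) = -4*(1 + (17 + 0)) = -4*(1 + 17) = -4*18 = -72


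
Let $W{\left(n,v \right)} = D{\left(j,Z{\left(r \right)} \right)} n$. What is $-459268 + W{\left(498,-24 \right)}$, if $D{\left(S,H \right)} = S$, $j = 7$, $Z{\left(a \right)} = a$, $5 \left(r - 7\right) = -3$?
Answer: $-455782$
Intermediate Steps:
$r = \frac{32}{5}$ ($r = 7 + \frac{1}{5} \left(-3\right) = 7 - \frac{3}{5} = \frac{32}{5} \approx 6.4$)
$W{\left(n,v \right)} = 7 n$
$-459268 + W{\left(498,-24 \right)} = -459268 + 7 \cdot 498 = -459268 + 3486 = -455782$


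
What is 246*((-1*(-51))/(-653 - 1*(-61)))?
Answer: -6273/296 ≈ -21.193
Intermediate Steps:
246*((-1*(-51))/(-653 - 1*(-61))) = 246*(51/(-653 + 61)) = 246*(51/(-592)) = 246*(51*(-1/592)) = 246*(-51/592) = -6273/296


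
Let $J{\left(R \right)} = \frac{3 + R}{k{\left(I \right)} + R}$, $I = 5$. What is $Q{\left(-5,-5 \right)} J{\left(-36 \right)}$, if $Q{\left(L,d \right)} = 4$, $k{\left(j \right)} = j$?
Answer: $\frac{132}{31} \approx 4.2581$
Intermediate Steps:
$J{\left(R \right)} = \frac{3 + R}{5 + R}$
$Q{\left(-5,-5 \right)} J{\left(-36 \right)} = 4 \frac{3 - 36}{5 - 36} = 4 \frac{1}{-31} \left(-33\right) = 4 \left(\left(- \frac{1}{31}\right) \left(-33\right)\right) = 4 \cdot \frac{33}{31} = \frac{132}{31}$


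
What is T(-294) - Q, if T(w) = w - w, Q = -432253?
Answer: 432253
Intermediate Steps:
T(w) = 0
T(-294) - Q = 0 - 1*(-432253) = 0 + 432253 = 432253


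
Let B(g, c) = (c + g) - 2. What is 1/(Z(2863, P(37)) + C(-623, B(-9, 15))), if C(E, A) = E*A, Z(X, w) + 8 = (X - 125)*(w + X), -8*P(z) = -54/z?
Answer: 2/15673787 ≈ 1.2760e-7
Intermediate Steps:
P(z) = 27/(4*z) (P(z) = -(-27)/(4*z) = 27/(4*z))
Z(X, w) = -8 + (-125 + X)*(X + w) (Z(X, w) = -8 + (X - 125)*(w + X) = -8 + (-125 + X)*(X + w))
B(g, c) = -2 + c + g
C(E, A) = A*E
1/(Z(2863, P(37)) + C(-623, B(-9, 15))) = 1/((-8 + 2863**2 - 125*2863 - 3375/(4*37) + 2863*((27/4)/37)) + (-2 + 15 - 9)*(-623)) = 1/((-8 + 8196769 - 357875 - 3375/(4*37) + 2863*((27/4)*(1/37))) + 4*(-623)) = 1/((-8 + 8196769 - 357875 - 125*27/148 + 2863*(27/148)) - 2492) = 1/((-8 + 8196769 - 357875 - 3375/148 + 77301/148) - 2492) = 1/(15678771/2 - 2492) = 1/(15673787/2) = 2/15673787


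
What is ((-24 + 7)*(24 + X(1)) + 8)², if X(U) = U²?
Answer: 173889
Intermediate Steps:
((-24 + 7)*(24 + X(1)) + 8)² = ((-24 + 7)*(24 + 1²) + 8)² = (-17*(24 + 1) + 8)² = (-17*25 + 8)² = (-425 + 8)² = (-417)² = 173889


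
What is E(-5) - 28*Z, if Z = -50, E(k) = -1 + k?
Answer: 1394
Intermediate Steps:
E(-5) - 28*Z = (-1 - 5) - 28*(-50) = -6 + 1400 = 1394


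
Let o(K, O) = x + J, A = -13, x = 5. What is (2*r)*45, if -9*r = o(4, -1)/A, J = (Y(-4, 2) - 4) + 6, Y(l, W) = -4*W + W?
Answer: 10/13 ≈ 0.76923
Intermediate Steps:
Y(l, W) = -3*W
J = -4 (J = (-3*2 - 4) + 6 = (-6 - 4) + 6 = -10 + 6 = -4)
o(K, O) = 1 (o(K, O) = 5 - 4 = 1)
r = 1/117 (r = -1/(9*(-13)) = -(-1)/(9*13) = -⅑*(-1/13) = 1/117 ≈ 0.0085470)
(2*r)*45 = (2*(1/117))*45 = (2/117)*45 = 10/13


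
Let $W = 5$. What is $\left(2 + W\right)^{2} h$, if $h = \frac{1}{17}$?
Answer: $\frac{49}{17} \approx 2.8824$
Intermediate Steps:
$h = \frac{1}{17} \approx 0.058824$
$\left(2 + W\right)^{2} h = \left(2 + 5\right)^{2} \cdot \frac{1}{17} = 7^{2} \cdot \frac{1}{17} = 49 \cdot \frac{1}{17} = \frac{49}{17}$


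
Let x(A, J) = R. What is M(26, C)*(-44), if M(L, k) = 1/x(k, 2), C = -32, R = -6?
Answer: 22/3 ≈ 7.3333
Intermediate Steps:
x(A, J) = -6
M(L, k) = -⅙ (M(L, k) = 1/(-6) = -⅙)
M(26, C)*(-44) = -⅙*(-44) = 22/3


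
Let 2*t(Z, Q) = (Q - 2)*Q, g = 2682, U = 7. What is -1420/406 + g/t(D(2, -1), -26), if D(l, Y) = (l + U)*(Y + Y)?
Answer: 20429/5278 ≈ 3.8706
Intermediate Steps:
D(l, Y) = 2*Y*(7 + l) (D(l, Y) = (l + 7)*(Y + Y) = (7 + l)*(2*Y) = 2*Y*(7 + l))
t(Z, Q) = Q*(-2 + Q)/2 (t(Z, Q) = ((Q - 2)*Q)/2 = ((-2 + Q)*Q)/2 = (Q*(-2 + Q))/2 = Q*(-2 + Q)/2)
-1420/406 + g/t(D(2, -1), -26) = -1420/406 + 2682/(((1/2)*(-26)*(-2 - 26))) = -1420*1/406 + 2682/(((1/2)*(-26)*(-28))) = -710/203 + 2682/364 = -710/203 + 2682*(1/364) = -710/203 + 1341/182 = 20429/5278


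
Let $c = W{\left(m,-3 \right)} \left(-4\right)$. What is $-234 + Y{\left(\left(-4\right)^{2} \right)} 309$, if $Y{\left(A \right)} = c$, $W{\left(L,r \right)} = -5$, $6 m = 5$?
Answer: $5946$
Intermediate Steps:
$m = \frac{5}{6}$ ($m = \frac{1}{6} \cdot 5 = \frac{5}{6} \approx 0.83333$)
$c = 20$ ($c = \left(-5\right) \left(-4\right) = 20$)
$Y{\left(A \right)} = 20$
$-234 + Y{\left(\left(-4\right)^{2} \right)} 309 = -234 + 20 \cdot 309 = -234 + 6180 = 5946$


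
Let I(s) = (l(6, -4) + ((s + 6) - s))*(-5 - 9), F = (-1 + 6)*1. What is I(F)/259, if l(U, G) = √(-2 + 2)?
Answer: -12/37 ≈ -0.32432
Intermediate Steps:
l(U, G) = 0 (l(U, G) = √0 = 0)
F = 5 (F = 5*1 = 5)
I(s) = -84 (I(s) = (0 + ((s + 6) - s))*(-5 - 9) = (0 + ((6 + s) - s))*(-14) = (0 + 6)*(-14) = 6*(-14) = -84)
I(F)/259 = -84/259 = -84*1/259 = -12/37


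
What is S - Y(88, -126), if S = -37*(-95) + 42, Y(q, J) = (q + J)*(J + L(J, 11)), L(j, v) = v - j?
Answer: 3975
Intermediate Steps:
Y(q, J) = 11*J + 11*q (Y(q, J) = (q + J)*(J + (11 - J)) = (J + q)*11 = 11*J + 11*q)
S = 3557 (S = 3515 + 42 = 3557)
S - Y(88, -126) = 3557 - (11*(-126) + 11*88) = 3557 - (-1386 + 968) = 3557 - 1*(-418) = 3557 + 418 = 3975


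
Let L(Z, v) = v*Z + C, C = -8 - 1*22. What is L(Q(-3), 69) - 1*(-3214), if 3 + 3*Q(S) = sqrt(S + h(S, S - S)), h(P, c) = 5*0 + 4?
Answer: 3138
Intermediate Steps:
h(P, c) = 4 (h(P, c) = 0 + 4 = 4)
C = -30 (C = -8 - 22 = -30)
Q(S) = -1 + sqrt(4 + S)/3 (Q(S) = -1 + sqrt(S + 4)/3 = -1 + sqrt(4 + S)/3)
L(Z, v) = -30 + Z*v (L(Z, v) = v*Z - 30 = Z*v - 30 = -30 + Z*v)
L(Q(-3), 69) - 1*(-3214) = (-30 + (-1 + sqrt(4 - 3)/3)*69) - 1*(-3214) = (-30 + (-1 + sqrt(1)/3)*69) + 3214 = (-30 + (-1 + (1/3)*1)*69) + 3214 = (-30 + (-1 + 1/3)*69) + 3214 = (-30 - 2/3*69) + 3214 = (-30 - 46) + 3214 = -76 + 3214 = 3138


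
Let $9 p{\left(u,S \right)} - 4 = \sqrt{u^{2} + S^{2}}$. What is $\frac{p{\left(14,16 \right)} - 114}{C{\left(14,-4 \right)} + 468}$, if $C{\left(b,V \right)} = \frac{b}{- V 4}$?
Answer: $- \frac{8176}{33759} + \frac{16 \sqrt{113}}{33759} \approx -0.23715$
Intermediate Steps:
$C{\left(b,V \right)} = - \frac{b}{4 V}$ ($C{\left(b,V \right)} = \frac{b}{\left(-4\right) V} = b \left(- \frac{1}{4 V}\right) = - \frac{b}{4 V}$)
$p{\left(u,S \right)} = \frac{4}{9} + \frac{\sqrt{S^{2} + u^{2}}}{9}$ ($p{\left(u,S \right)} = \frac{4}{9} + \frac{\sqrt{u^{2} + S^{2}}}{9} = \frac{4}{9} + \frac{\sqrt{S^{2} + u^{2}}}{9}$)
$\frac{p{\left(14,16 \right)} - 114}{C{\left(14,-4 \right)} + 468} = \frac{\left(\frac{4}{9} + \frac{\sqrt{16^{2} + 14^{2}}}{9}\right) - 114}{\left(- \frac{1}{4}\right) 14 \frac{1}{-4} + 468} = \frac{\left(\frac{4}{9} + \frac{\sqrt{256 + 196}}{9}\right) - 114}{\left(- \frac{1}{4}\right) 14 \left(- \frac{1}{4}\right) + 468} = \frac{\left(\frac{4}{9} + \frac{\sqrt{452}}{9}\right) - 114}{\frac{7}{8} + 468} = \frac{\left(\frac{4}{9} + \frac{2 \sqrt{113}}{9}\right) - 114}{\frac{3751}{8}} = \left(\left(\frac{4}{9} + \frac{2 \sqrt{113}}{9}\right) - 114\right) \frac{8}{3751} = \left(- \frac{1022}{9} + \frac{2 \sqrt{113}}{9}\right) \frac{8}{3751} = - \frac{8176}{33759} + \frac{16 \sqrt{113}}{33759}$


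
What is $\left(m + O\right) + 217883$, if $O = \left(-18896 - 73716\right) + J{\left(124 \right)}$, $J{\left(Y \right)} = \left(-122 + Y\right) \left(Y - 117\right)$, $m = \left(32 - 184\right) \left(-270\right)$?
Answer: $166325$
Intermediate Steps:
$m = 41040$ ($m = \left(-152\right) \left(-270\right) = 41040$)
$J{\left(Y \right)} = \left(-122 + Y\right) \left(-117 + Y\right)$
$O = -92598$ ($O = \left(-18896 - 73716\right) + \left(14274 + 124^{2} - 29636\right) = -92612 + \left(14274 + 15376 - 29636\right) = -92612 + 14 = -92598$)
$\left(m + O\right) + 217883 = \left(41040 - 92598\right) + 217883 = -51558 + 217883 = 166325$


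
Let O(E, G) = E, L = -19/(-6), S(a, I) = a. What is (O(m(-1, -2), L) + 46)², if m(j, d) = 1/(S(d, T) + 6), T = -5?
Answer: 34225/16 ≈ 2139.1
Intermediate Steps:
m(j, d) = 1/(6 + d) (m(j, d) = 1/(d + 6) = 1/(6 + d))
L = 19/6 (L = -19*(-⅙) = 19/6 ≈ 3.1667)
(O(m(-1, -2), L) + 46)² = (1/(6 - 2) + 46)² = (1/4 + 46)² = (¼ + 46)² = (185/4)² = 34225/16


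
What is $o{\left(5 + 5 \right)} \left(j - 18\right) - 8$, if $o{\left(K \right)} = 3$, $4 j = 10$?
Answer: $- \frac{109}{2} \approx -54.5$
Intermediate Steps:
$j = \frac{5}{2}$ ($j = \frac{1}{4} \cdot 10 = \frac{5}{2} \approx 2.5$)
$o{\left(5 + 5 \right)} \left(j - 18\right) - 8 = 3 \left(\frac{5}{2} - 18\right) - 8 = 3 \left(- \frac{31}{2}\right) - 8 = - \frac{93}{2} - 8 = - \frac{109}{2}$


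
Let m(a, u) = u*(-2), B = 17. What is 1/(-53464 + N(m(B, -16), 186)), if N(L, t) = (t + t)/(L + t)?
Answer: -109/5827390 ≈ -1.8705e-5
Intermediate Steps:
m(a, u) = -2*u
N(L, t) = 2*t/(L + t) (N(L, t) = (2*t)/(L + t) = 2*t/(L + t))
1/(-53464 + N(m(B, -16), 186)) = 1/(-53464 + 2*186/(-2*(-16) + 186)) = 1/(-53464 + 2*186/(32 + 186)) = 1/(-53464 + 2*186/218) = 1/(-53464 + 2*186*(1/218)) = 1/(-53464 + 186/109) = 1/(-5827390/109) = -109/5827390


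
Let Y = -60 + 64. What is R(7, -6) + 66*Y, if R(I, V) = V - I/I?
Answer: 257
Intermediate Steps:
Y = 4
R(I, V) = -1 + V (R(I, V) = V - 1*1 = V - 1 = -1 + V)
R(7, -6) + 66*Y = (-1 - 6) + 66*4 = -7 + 264 = 257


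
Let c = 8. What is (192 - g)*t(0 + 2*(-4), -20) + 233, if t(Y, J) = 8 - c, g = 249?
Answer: 233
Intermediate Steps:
t(Y, J) = 0 (t(Y, J) = 8 - 1*8 = 8 - 8 = 0)
(192 - g)*t(0 + 2*(-4), -20) + 233 = (192 - 1*249)*0 + 233 = (192 - 249)*0 + 233 = -57*0 + 233 = 0 + 233 = 233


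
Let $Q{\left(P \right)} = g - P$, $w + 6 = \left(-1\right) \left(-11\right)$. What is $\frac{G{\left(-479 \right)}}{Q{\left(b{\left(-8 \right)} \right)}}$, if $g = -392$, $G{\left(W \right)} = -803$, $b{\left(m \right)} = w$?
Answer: $\frac{803}{397} \approx 2.0227$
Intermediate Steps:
$w = 5$ ($w = -6 - -11 = -6 + 11 = 5$)
$b{\left(m \right)} = 5$
$Q{\left(P \right)} = -392 - P$
$\frac{G{\left(-479 \right)}}{Q{\left(b{\left(-8 \right)} \right)}} = - \frac{803}{-392 - 5} = - \frac{803}{-397} = \left(-803\right) \left(- \frac{1}{397}\right) = \frac{803}{397}$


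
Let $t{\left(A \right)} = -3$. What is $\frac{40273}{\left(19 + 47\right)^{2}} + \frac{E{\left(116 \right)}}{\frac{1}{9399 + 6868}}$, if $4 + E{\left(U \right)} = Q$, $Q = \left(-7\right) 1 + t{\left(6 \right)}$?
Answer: $- \frac{991986455}{4356} \approx -2.2773 \cdot 10^{5}$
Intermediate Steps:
$Q = -10$ ($Q = \left(-7\right) 1 - 3 = -7 - 3 = -10$)
$E{\left(U \right)} = -14$ ($E{\left(U \right)} = -4 - 10 = -14$)
$\frac{40273}{\left(19 + 47\right)^{2}} + \frac{E{\left(116 \right)}}{\frac{1}{9399 + 6868}} = \frac{40273}{\left(19 + 47\right)^{2}} - \frac{14}{\frac{1}{9399 + 6868}} = \frac{40273}{66^{2}} - \frac{14}{\frac{1}{16267}} = \frac{40273}{4356} - 14 \frac{1}{\frac{1}{16267}} = 40273 \cdot \frac{1}{4356} - 227738 = \frac{40273}{4356} - 227738 = - \frac{991986455}{4356}$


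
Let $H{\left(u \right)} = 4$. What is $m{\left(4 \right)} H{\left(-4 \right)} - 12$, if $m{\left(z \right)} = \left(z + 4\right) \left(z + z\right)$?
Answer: $244$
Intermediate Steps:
$m{\left(z \right)} = 2 z \left(4 + z\right)$ ($m{\left(z \right)} = \left(4 + z\right) 2 z = 2 z \left(4 + z\right)$)
$m{\left(4 \right)} H{\left(-4 \right)} - 12 = 2 \cdot 4 \left(4 + 4\right) 4 - 12 = 2 \cdot 4 \cdot 8 \cdot 4 - 12 = 64 \cdot 4 - 12 = 256 - 12 = 244$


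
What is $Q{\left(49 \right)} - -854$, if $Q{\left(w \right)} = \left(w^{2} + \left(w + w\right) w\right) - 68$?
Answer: $7989$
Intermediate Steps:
$Q{\left(w \right)} = -68 + 3 w^{2}$ ($Q{\left(w \right)} = \left(w^{2} + 2 w w\right) - 68 = \left(w^{2} + 2 w^{2}\right) - 68 = 3 w^{2} - 68 = -68 + 3 w^{2}$)
$Q{\left(49 \right)} - -854 = \left(-68 + 3 \cdot 49^{2}\right) - -854 = \left(-68 + 3 \cdot 2401\right) + 854 = \left(-68 + 7203\right) + 854 = 7135 + 854 = 7989$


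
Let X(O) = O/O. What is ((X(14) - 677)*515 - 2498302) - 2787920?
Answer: -5634362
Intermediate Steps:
X(O) = 1
((X(14) - 677)*515 - 2498302) - 2787920 = ((1 - 677)*515 - 2498302) - 2787920 = (-676*515 - 2498302) - 2787920 = (-348140 - 2498302) - 2787920 = -2846442 - 2787920 = -5634362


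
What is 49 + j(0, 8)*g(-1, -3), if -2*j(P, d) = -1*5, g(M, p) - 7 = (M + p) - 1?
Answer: 54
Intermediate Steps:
g(M, p) = 6 + M + p (g(M, p) = 7 + ((M + p) - 1) = 7 + (-1 + M + p) = 6 + M + p)
j(P, d) = 5/2 (j(P, d) = -(-1)*5/2 = -1/2*(-5) = 5/2)
49 + j(0, 8)*g(-1, -3) = 49 + 5*(6 - 1 - 3)/2 = 49 + (5/2)*2 = 49 + 5 = 54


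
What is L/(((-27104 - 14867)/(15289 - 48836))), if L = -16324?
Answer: -547621228/41971 ≈ -13048.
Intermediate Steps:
L/(((-27104 - 14867)/(15289 - 48836))) = -16324*(15289 - 48836)/(-27104 - 14867) = -16324/((-41971/(-33547))) = -16324/((-41971*(-1/33547))) = -16324/41971/33547 = -16324*33547/41971 = -547621228/41971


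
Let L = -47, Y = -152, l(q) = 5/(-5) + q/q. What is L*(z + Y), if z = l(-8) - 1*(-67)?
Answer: 3995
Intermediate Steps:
l(q) = 0 (l(q) = 5*(-⅕) + 1 = -1 + 1 = 0)
z = 67 (z = 0 - 1*(-67) = 0 + 67 = 67)
L*(z + Y) = -47*(67 - 152) = -47*(-85) = 3995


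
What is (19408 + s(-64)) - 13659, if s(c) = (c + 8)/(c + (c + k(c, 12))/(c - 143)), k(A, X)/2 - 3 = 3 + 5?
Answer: 12655481/2201 ≈ 5749.9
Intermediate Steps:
k(A, X) = 22 (k(A, X) = 6 + 2*(3 + 5) = 6 + 2*8 = 6 + 16 = 22)
s(c) = (8 + c)/(c + (22 + c)/(-143 + c)) (s(c) = (c + 8)/(c + (c + 22)/(c - 143)) = (8 + c)/(c + (22 + c)/(-143 + c)))
(19408 + s(-64)) - 13659 = (19408 + (-1144 + (-64)² - 135*(-64))/(22 + (-64)² - 142*(-64))) - 13659 = (19408 + (-1144 + 4096 + 8640)/(22 + 4096 + 9088)) - 13659 = (19408 + 11592/13206) - 13659 = (19408 + (1/13206)*11592) - 13659 = (19408 + 1932/2201) - 13659 = 42718940/2201 - 13659 = 12655481/2201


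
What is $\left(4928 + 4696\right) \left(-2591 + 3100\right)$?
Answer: $4898616$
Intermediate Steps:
$\left(4928 + 4696\right) \left(-2591 + 3100\right) = 9624 \cdot 509 = 4898616$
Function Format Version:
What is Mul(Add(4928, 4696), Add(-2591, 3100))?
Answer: 4898616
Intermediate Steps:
Mul(Add(4928, 4696), Add(-2591, 3100)) = Mul(9624, 509) = 4898616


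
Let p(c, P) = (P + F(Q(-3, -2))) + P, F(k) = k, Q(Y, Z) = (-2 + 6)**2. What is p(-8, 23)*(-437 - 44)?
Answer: -29822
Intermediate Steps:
Q(Y, Z) = 16 (Q(Y, Z) = 4**2 = 16)
p(c, P) = 16 + 2*P (p(c, P) = (P + 16) + P = (16 + P) + P = 16 + 2*P)
p(-8, 23)*(-437 - 44) = (16 + 2*23)*(-437 - 44) = (16 + 46)*(-481) = 62*(-481) = -29822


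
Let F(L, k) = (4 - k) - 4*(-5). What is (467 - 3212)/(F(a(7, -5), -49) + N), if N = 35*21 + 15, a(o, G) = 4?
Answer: -2745/823 ≈ -3.3354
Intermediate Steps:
N = 750 (N = 735 + 15 = 750)
F(L, k) = 24 - k (F(L, k) = (4 - k) + 20 = 24 - k)
(467 - 3212)/(F(a(7, -5), -49) + N) = (467 - 3212)/((24 - 1*(-49)) + 750) = -2745/((24 + 49) + 750) = -2745/(73 + 750) = -2745/823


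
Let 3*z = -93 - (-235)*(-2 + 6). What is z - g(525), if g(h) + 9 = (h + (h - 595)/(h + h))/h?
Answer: 2286376/7875 ≈ 290.33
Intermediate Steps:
z = 847/3 (z = (-93 - (-235)*(-2 + 6))/3 = (-93 - (-235)*4)/3 = (-93 - 235*(-4))/3 = (-93 + 940)/3 = (⅓)*847 = 847/3 ≈ 282.33)
g(h) = -9 + (h + (-595 + h)/(2*h))/h (g(h) = -9 + (h + (h - 595)/(h + h))/h = -9 + (h + (-595 + h)/((2*h)))/h = -9 + (h + (-595 + h)*(1/(2*h)))/h = -9 + (h + (-595 + h)/(2*h))/h)
z - g(525) = 847/3 - (-595 + 525 - 16*525²)/(2*525²) = 847/3 - (-595 + 525 - 16*275625)/(2*275625) = 847/3 - (-595 + 525 - 4410000)/(2*275625) = 847/3 - (-4410070)/(2*275625) = 847/3 - 1*(-63001/7875) = 847/3 + 63001/7875 = 2286376/7875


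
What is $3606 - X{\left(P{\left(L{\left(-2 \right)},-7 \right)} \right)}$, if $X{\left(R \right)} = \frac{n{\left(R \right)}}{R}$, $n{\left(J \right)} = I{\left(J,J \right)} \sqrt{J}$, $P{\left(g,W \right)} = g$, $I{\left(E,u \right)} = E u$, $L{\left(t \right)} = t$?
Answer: $3606 + 2 i \sqrt{2} \approx 3606.0 + 2.8284 i$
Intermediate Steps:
$n{\left(J \right)} = J^{\frac{5}{2}}$ ($n{\left(J \right)} = J J \sqrt{J} = J^{2} \sqrt{J} = J^{\frac{5}{2}}$)
$X{\left(R \right)} = R^{\frac{3}{2}}$ ($X{\left(R \right)} = \frac{R^{\frac{5}{2}}}{R} = R^{\frac{3}{2}}$)
$3606 - X{\left(P{\left(L{\left(-2 \right)},-7 \right)} \right)} = 3606 - \left(-2\right)^{\frac{3}{2}} = 3606 - - 2 i \sqrt{2} = 3606 + 2 i \sqrt{2}$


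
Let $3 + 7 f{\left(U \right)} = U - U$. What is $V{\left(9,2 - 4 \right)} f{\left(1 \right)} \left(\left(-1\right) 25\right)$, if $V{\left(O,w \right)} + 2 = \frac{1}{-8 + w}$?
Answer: $- \frac{45}{2} \approx -22.5$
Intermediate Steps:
$V{\left(O,w \right)} = -2 + \frac{1}{-8 + w}$
$f{\left(U \right)} = - \frac{3}{7}$ ($f{\left(U \right)} = - \frac{3}{7} + \frac{U - U}{7} = - \frac{3}{7} + \frac{1}{7} \cdot 0 = - \frac{3}{7} + 0 = - \frac{3}{7}$)
$V{\left(9,2 - 4 \right)} f{\left(1 \right)} \left(\left(-1\right) 25\right) = \frac{17 - 2 \left(2 - 4\right)}{-8 + \left(2 - 4\right)} \left(- \frac{3}{7}\right) \left(\left(-1\right) 25\right) = \frac{17 - 2 \left(2 - 4\right)}{-8 + \left(2 - 4\right)} \left(- \frac{3}{7}\right) \left(-25\right) = \frac{17 - -4}{-8 - 2} \left(- \frac{3}{7}\right) \left(-25\right) = \frac{17 + 4}{-10} \left(- \frac{3}{7}\right) \left(-25\right) = \left(- \frac{1}{10}\right) 21 \left(- \frac{3}{7}\right) \left(-25\right) = \left(- \frac{21}{10}\right) \left(- \frac{3}{7}\right) \left(-25\right) = \frac{9}{10} \left(-25\right) = - \frac{45}{2}$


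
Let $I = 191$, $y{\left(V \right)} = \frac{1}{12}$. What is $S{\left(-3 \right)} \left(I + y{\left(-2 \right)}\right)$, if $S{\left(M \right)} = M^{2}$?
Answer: $\frac{6879}{4} \approx 1719.8$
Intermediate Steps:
$y{\left(V \right)} = \frac{1}{12}$
$S{\left(-3 \right)} \left(I + y{\left(-2 \right)}\right) = \left(-3\right)^{2} \left(191 + \frac{1}{12}\right) = 9 \cdot \frac{2293}{12} = \frac{6879}{4}$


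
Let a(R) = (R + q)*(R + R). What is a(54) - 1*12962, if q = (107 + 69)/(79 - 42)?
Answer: -244802/37 ≈ -6616.3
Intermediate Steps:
q = 176/37 ≈ 4.7568
a(R) = 2*R*(176/37 + R) (a(R) = (R + 176/37)*(R + R) = (176/37 + R)*(2*R) = 2*R*(176/37 + R))
a(54) - 1*12962 = (2/37)*54*(176 + 37*54) - 1*12962 = (2/37)*54*(176 + 1998) - 12962 = (2/37)*54*2174 - 12962 = 234792/37 - 12962 = -244802/37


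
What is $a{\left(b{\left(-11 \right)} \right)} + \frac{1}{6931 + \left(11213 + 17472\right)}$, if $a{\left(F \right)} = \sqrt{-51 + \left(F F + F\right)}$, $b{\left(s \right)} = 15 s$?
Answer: $\frac{1}{35616} + 3 \sqrt{3001} \approx 164.34$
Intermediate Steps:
$a{\left(F \right)} = \sqrt{-51 + F + F^{2}}$ ($a{\left(F \right)} = \sqrt{-51 + \left(F^{2} + F\right)} = \sqrt{-51 + \left(F + F^{2}\right)} = \sqrt{-51 + F + F^{2}}$)
$a{\left(b{\left(-11 \right)} \right)} + \frac{1}{6931 + \left(11213 + 17472\right)} = \sqrt{-51 + 15 \left(-11\right) + \left(15 \left(-11\right)\right)^{2}} + \frac{1}{6931 + \left(11213 + 17472\right)} = \sqrt{-51 - 165 + \left(-165\right)^{2}} + \frac{1}{6931 + 28685} = \sqrt{-51 - 165 + 27225} + \frac{1}{35616} = \sqrt{27009} + \frac{1}{35616} = 3 \sqrt{3001} + \frac{1}{35616} = \frac{1}{35616} + 3 \sqrt{3001}$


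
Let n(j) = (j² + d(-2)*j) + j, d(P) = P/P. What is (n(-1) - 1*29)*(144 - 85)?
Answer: -1770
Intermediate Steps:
d(P) = 1
n(j) = j² + 2*j (n(j) = (j² + 1*j) + j = (j² + j) + j = (j + j²) + j = j² + 2*j)
(n(-1) - 1*29)*(144 - 85) = (-(2 - 1) - 1*29)*(144 - 85) = (-1*1 - 29)*59 = (-1 - 29)*59 = -30*59 = -1770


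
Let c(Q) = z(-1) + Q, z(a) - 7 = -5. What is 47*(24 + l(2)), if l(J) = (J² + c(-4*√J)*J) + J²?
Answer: 1692 - 376*√2 ≈ 1160.3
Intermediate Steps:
z(a) = 2 (z(a) = 7 - 5 = 2)
c(Q) = 2 + Q
l(J) = 2*J² + J*(2 - 4*√J) (l(J) = (J² + (2 - 4*√J)*J) + J² = (J² + J*(2 - 4*√J)) + J² = 2*J² + J*(2 - 4*√J))
47*(24 + l(2)) = 47*(24 + 2*2*(1 + 2 - 2*√2)) = 47*(24 + 2*2*(3 - 2*√2)) = 47*(24 + (12 - 8*√2)) = 47*(36 - 8*√2) = 1692 - 376*√2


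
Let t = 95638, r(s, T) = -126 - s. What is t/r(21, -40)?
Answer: -95638/147 ≈ -650.60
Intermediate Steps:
t/r(21, -40) = 95638/(-126 - 1*21) = 95638/(-126 - 21) = 95638/(-147) = 95638*(-1/147) = -95638/147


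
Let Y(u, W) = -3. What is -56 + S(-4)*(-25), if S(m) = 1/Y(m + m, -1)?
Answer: -143/3 ≈ -47.667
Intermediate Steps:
S(m) = -1/3 (S(m) = 1/(-3) = -1/3)
-56 + S(-4)*(-25) = -56 - 1/3*(-25) = -56 + 25/3 = -143/3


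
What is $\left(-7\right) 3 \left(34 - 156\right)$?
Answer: $2562$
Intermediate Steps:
$\left(-7\right) 3 \left(34 - 156\right) = \left(-21\right) \left(-122\right) = 2562$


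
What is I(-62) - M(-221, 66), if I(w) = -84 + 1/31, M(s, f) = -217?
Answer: 4124/31 ≈ 133.03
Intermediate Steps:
I(w) = -2603/31 (I(w) = -84 + 1/31 = -2603/31)
I(-62) - M(-221, 66) = -2603/31 - 1*(-217) = -2603/31 + 217 = 4124/31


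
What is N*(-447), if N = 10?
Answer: -4470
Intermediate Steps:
N*(-447) = 10*(-447) = -4470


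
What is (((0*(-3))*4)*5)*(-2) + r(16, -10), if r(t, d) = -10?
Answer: -10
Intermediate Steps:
(((0*(-3))*4)*5)*(-2) + r(16, -10) = (((0*(-3))*4)*5)*(-2) - 10 = ((0*4)*5)*(-2) - 10 = (0*5)*(-2) - 10 = 0*(-2) - 10 = 0 - 10 = -10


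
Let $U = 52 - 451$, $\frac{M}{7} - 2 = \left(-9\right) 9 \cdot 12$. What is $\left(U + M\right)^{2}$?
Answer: $51681721$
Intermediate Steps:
$M = -6790$ ($M = 14 + 7 \left(-9\right) 9 \cdot 12 = 14 + 7 \left(\left(-81\right) 12\right) = 14 + 7 \left(-972\right) = 14 - 6804 = -6790$)
$U = -399$ ($U = 52 - 451 = -399$)
$\left(U + M\right)^{2} = \left(-399 - 6790\right)^{2} = \left(-7189\right)^{2} = 51681721$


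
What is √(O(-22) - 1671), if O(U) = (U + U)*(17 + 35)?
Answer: I*√3959 ≈ 62.921*I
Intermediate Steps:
O(U) = 104*U (O(U) = (2*U)*52 = 104*U)
√(O(-22) - 1671) = √(104*(-22) - 1671) = √(-2288 - 1671) = √(-3959) = I*√3959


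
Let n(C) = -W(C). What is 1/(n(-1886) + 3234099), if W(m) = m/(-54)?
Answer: 27/87319730 ≈ 3.0921e-7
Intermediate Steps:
W(m) = -m/54 (W(m) = m*(-1/54) = -m/54)
n(C) = C/54 (n(C) = -(-1)*C/54 = C/54)
1/(n(-1886) + 3234099) = 1/((1/54)*(-1886) + 3234099) = 1/(-943/27 + 3234099) = 1/(87319730/27) = 27/87319730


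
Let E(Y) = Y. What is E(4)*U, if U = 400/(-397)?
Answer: -1600/397 ≈ -4.0302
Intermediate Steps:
U = -400/397 (U = 400*(-1/397) = -400/397 ≈ -1.0076)
E(4)*U = 4*(-400/397) = -1600/397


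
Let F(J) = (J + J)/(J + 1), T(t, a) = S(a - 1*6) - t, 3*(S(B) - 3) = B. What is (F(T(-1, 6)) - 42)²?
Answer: 40804/25 ≈ 1632.2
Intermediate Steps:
S(B) = 3 + B/3
T(t, a) = 1 - t + a/3 (T(t, a) = (3 + (a - 1*6)/3) - t = (3 + (a - 6)/3) - t = (3 + (-6 + a)/3) - t = (3 + (-2 + a/3)) - t = (1 + a/3) - t = 1 - t + a/3)
F(J) = 2*J/(1 + J) (F(J) = (2*J)/(1 + J) = 2*J/(1 + J))
(F(T(-1, 6)) - 42)² = (2*(1 - 1*(-1) + (⅓)*6)/(1 + (1 - 1*(-1) + (⅓)*6)) - 42)² = (2*(1 + 1 + 2)/(1 + (1 + 1 + 2)) - 42)² = (2*4/(1 + 4) - 42)² = (2*4/5 - 42)² = (2*4*(⅕) - 42)² = (8/5 - 42)² = (-202/5)² = 40804/25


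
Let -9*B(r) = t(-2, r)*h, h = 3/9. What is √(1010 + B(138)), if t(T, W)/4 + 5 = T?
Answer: √81894/9 ≈ 31.797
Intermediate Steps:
h = ⅓ (h = 3*(⅑) = ⅓ ≈ 0.33333)
t(T, W) = -20 + 4*T
B(r) = 28/27 (B(r) = -(-20 + 4*(-2))/(9*3) = -(-20 - 8)/(9*3) = -(-28)/(9*3) = -⅑*(-28/3) = 28/27)
√(1010 + B(138)) = √(1010 + 28/27) = √(27298/27) = √81894/9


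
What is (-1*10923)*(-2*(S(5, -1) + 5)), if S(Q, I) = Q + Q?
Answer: 327690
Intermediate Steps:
S(Q, I) = 2*Q
(-1*10923)*(-2*(S(5, -1) + 5)) = (-1*10923)*(-2*(2*5 + 5)) = -(-21846)*(10 + 5) = -(-21846)*15 = -10923*(-30) = 327690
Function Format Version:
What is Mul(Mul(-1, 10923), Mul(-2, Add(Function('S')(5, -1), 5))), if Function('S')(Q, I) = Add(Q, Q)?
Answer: 327690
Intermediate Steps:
Function('S')(Q, I) = Mul(2, Q)
Mul(Mul(-1, 10923), Mul(-2, Add(Function('S')(5, -1), 5))) = Mul(Mul(-1, 10923), Mul(-2, Add(Mul(2, 5), 5))) = Mul(-10923, Mul(-2, Add(10, 5))) = Mul(-10923, Mul(-2, 15)) = Mul(-10923, -30) = 327690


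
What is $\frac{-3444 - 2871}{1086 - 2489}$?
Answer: $\frac{6315}{1403} \approx 4.5011$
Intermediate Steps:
$\frac{-3444 - 2871}{1086 - 2489} = - \frac{6315}{-1403} = \left(-6315\right) \left(- \frac{1}{1403}\right) = \frac{6315}{1403}$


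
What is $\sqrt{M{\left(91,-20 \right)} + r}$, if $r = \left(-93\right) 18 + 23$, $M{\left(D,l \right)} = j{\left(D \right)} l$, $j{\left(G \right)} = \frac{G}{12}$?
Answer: $\frac{52 i \sqrt{6}}{3} \approx 42.458 i$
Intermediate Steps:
$j{\left(G \right)} = \frac{G}{12}$ ($j{\left(G \right)} = G \frac{1}{12} = \frac{G}{12}$)
$M{\left(D,l \right)} = \frac{D l}{12}$ ($M{\left(D,l \right)} = \frac{D}{12} l = \frac{D l}{12}$)
$r = -1651$ ($r = -1674 + 23 = -1651$)
$\sqrt{M{\left(91,-20 \right)} + r} = \sqrt{\frac{1}{12} \cdot 91 \left(-20\right) - 1651} = \sqrt{- \frac{455}{3} - 1651} = \sqrt{- \frac{5408}{3}} = \frac{52 i \sqrt{6}}{3}$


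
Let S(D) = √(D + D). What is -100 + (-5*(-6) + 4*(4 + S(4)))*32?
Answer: 1372 + 256*√2 ≈ 1734.0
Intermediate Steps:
S(D) = √2*√D (S(D) = √(2*D) = √2*√D)
-100 + (-5*(-6) + 4*(4 + S(4)))*32 = -100 + (-5*(-6) + 4*(4 + √2*√4))*32 = -100 + (30 + 4*(4 + √2*2))*32 = -100 + (30 + 4*(4 + 2*√2))*32 = -100 + (30 + (16 + 8*√2))*32 = -100 + (46 + 8*√2)*32 = -100 + (1472 + 256*√2) = 1372 + 256*√2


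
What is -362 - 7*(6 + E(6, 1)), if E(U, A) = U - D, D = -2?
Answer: -460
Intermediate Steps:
E(U, A) = 2 + U (E(U, A) = U - 1*(-2) = U + 2 = 2 + U)
-362 - 7*(6 + E(6, 1)) = -362 - 7*(6 + (2 + 6)) = -362 - 7*(6 + 8) = -362 - 7*14 = -362 - 98 = -460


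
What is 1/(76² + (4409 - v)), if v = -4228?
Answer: 1/14413 ≈ 6.9382e-5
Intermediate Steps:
1/(76² + (4409 - v)) = 1/(76² + (4409 - 1*(-4228))) = 1/(5776 + (4409 + 4228)) = 1/(5776 + 8637) = 1/14413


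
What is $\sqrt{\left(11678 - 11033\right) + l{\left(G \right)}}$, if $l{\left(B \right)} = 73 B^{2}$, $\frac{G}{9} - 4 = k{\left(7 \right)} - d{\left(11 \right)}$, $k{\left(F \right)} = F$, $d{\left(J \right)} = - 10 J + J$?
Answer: $\sqrt{71547945} \approx 8458.6$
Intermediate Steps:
$d{\left(J \right)} = - 9 J$
$G = 990$ ($G = 36 + 9 \left(7 - \left(-9\right) 11\right) = 36 + 9 \left(7 - -99\right) = 36 + 9 \left(7 + 99\right) = 36 + 9 \cdot 106 = 36 + 954 = 990$)
$\sqrt{\left(11678 - 11033\right) + l{\left(G \right)}} = \sqrt{\left(11678 - 11033\right) + 73 \cdot 990^{2}} = \sqrt{645 + 73 \cdot 980100} = \sqrt{645 + 71547300} = \sqrt{71547945}$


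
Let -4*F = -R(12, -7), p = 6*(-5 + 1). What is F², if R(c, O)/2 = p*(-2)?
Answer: 576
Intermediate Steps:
p = -24 (p = 6*(-4) = -24)
R(c, O) = 96 (R(c, O) = 2*(-24*(-2)) = 2*48 = 96)
F = 24 (F = -(-1)*96/4 = -¼*(-96) = 24)
F² = 24² = 576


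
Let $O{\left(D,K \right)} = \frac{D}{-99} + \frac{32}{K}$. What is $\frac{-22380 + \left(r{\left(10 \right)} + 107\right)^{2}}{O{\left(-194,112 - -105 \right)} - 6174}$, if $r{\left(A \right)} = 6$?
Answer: $\frac{206473113}{132590776} \approx 1.5572$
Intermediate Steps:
$O{\left(D,K \right)} = \frac{32}{K} - \frac{D}{99}$ ($O{\left(D,K \right)} = D \left(- \frac{1}{99}\right) + \frac{32}{K} = - \frac{D}{99} + \frac{32}{K} = \frac{32}{K} - \frac{D}{99}$)
$\frac{-22380 + \left(r{\left(10 \right)} + 107\right)^{2}}{O{\left(-194,112 - -105 \right)} - 6174} = \frac{-22380 + \left(6 + 107\right)^{2}}{\left(\frac{32}{112 - -105} - - \frac{194}{99}\right) - 6174} = \frac{-22380 + 113^{2}}{\left(\frac{32}{112 + 105} + \frac{194}{99}\right) - 6174} = \frac{-22380 + 12769}{\left(\frac{32}{217} + \frac{194}{99}\right) - 6174} = - \frac{9611}{\left(32 \cdot \frac{1}{217} + \frac{194}{99}\right) - 6174} = - \frac{9611}{\left(\frac{32}{217} + \frac{194}{99}\right) - 6174} = - \frac{9611}{\frac{45266}{21483} - 6174} = - \frac{9611}{- \frac{132590776}{21483}} = \left(-9611\right) \left(- \frac{21483}{132590776}\right) = \frac{206473113}{132590776}$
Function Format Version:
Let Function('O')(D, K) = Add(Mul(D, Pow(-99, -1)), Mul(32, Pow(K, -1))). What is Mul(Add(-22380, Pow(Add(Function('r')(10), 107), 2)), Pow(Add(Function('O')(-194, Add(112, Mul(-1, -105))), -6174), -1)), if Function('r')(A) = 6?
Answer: Rational(206473113, 132590776) ≈ 1.5572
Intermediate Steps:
Function('O')(D, K) = Add(Mul(32, Pow(K, -1)), Mul(Rational(-1, 99), D)) (Function('O')(D, K) = Add(Mul(D, Rational(-1, 99)), Mul(32, Pow(K, -1))) = Add(Mul(Rational(-1, 99), D), Mul(32, Pow(K, -1))) = Add(Mul(32, Pow(K, -1)), Mul(Rational(-1, 99), D)))
Mul(Add(-22380, Pow(Add(Function('r')(10), 107), 2)), Pow(Add(Function('O')(-194, Add(112, Mul(-1, -105))), -6174), -1)) = Mul(Add(-22380, Pow(Add(6, 107), 2)), Pow(Add(Add(Mul(32, Pow(Add(112, Mul(-1, -105)), -1)), Mul(Rational(-1, 99), -194)), -6174), -1)) = Mul(Add(-22380, Pow(113, 2)), Pow(Add(Add(Mul(32, Pow(Add(112, 105), -1)), Rational(194, 99)), -6174), -1)) = Mul(Add(-22380, 12769), Pow(Add(Add(Mul(32, Pow(217, -1)), Rational(194, 99)), -6174), -1)) = Mul(-9611, Pow(Add(Add(Mul(32, Rational(1, 217)), Rational(194, 99)), -6174), -1)) = Mul(-9611, Pow(Add(Add(Rational(32, 217), Rational(194, 99)), -6174), -1)) = Mul(-9611, Pow(Add(Rational(45266, 21483), -6174), -1)) = Mul(-9611, Pow(Rational(-132590776, 21483), -1)) = Mul(-9611, Rational(-21483, 132590776)) = Rational(206473113, 132590776)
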